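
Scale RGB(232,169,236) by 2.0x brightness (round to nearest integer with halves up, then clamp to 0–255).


Multiply each channel by 2.0, round half up, clamp to [0, 255]
R: 232×2.0 = 464 → clamp → 255
G: 169×2.0 = 338 → clamp → 255
B: 236×2.0 = 472 → clamp → 255
= RGB(255, 255, 255)


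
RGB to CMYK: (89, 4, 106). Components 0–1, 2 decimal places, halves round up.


R'=89/255≈0.3490, G'=4/255≈0.0157, B'=106/255≈0.4157
K = 1 - max(R',G',B') = 1 - 106/255 = 149/255 = 0.58431… → 0.58
(1-R'-K)/(1-K) simplifies to (max-R)/max with max = 106:
C = (106-89)/106 = 17/106 = 0.16037… → 0.16
M = (106-4)/106 = 102/106 = 0.96226… → 0.96
Y = (106-106)/106 = 0/106 = 0 → 0.00
= CMYK(0.16, 0.96, 0.00, 0.58)


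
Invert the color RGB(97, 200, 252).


Invert: (255-R, 255-G, 255-B)
R: 255-97 = 158
G: 255-200 = 55
B: 255-252 = 3
= RGB(158, 55, 3)


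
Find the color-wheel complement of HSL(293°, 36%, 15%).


Complement = opposite side of color wheel = hue + 180°
H' = (293 + 180) mod 360 = 113°
S and L unchanged.
= HSL(113°, 36%, 15%)


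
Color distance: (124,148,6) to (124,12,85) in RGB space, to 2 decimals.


d = √[(R₁-R₂)² + (G₁-G₂)² + (B₁-B₂)²]
d = √[(124-124)² + (148-12)² + (6-85)²]
d = √[0 + 18496 + 6241]
d = √24737
d ≈ 157.28


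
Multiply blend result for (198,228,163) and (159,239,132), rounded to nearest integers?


Multiply: C = A×B/255, rounded to nearest integer
R: 198×159/255 = 31482/255 ≈ 123.459 → 123
G: 228×239/255 = 54492/255 ≈ 213.694 → 214
B: 163×132/255 = 21516/255 ≈ 84.376 → 84
= RGB(123, 214, 84)


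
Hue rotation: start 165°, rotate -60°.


New hue = (H + rotation) mod 360
New hue = (165 -60) mod 360
= 105 mod 360
= 105°


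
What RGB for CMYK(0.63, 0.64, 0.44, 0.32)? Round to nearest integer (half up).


R = 255 × (1-C) × (1-K) = 255 × 0.37 × 0.68 = 64.158 → 64
G = 255 × (1-M) × (1-K) = 255 × 0.36 × 0.68 = 62.424 → 62
B = 255 × (1-Y) × (1-K) = 255 × 0.56 × 0.68 = 97.104 → 97
= RGB(64, 62, 97)


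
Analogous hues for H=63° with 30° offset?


Base hue: 63°
Left analog: (63 - 30) mod 360 = 33°
Right analog: (63 + 30) mod 360 = 93°
Analogous hues = 33° and 93°


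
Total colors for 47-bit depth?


Colors = 2^bits = 2^47
= 140,737,488,355,328 colors


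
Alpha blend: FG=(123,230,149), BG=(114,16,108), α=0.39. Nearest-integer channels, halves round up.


C = α×F + (1-α)×B, with 1-α = 0.61
R: 0.39×123 + 0.61×114 = 47.97 + 69.54 = 117.51 → 118
G: 0.39×230 + 0.61×16 = 89.70 + 9.76 = 99.46 → 99
B: 0.39×149 + 0.61×108 = 58.11 + 65.88 = 123.99 → 124
= RGB(118, 99, 124)


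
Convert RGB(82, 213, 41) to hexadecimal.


R = 82 → 52 (hex)
G = 213 → D5 (hex)
B = 41 → 29 (hex)
Hex = #52D529


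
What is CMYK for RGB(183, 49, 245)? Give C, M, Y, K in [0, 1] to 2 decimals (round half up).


R'=183/255≈0.7176, G'=49/255≈0.1922, B'=245/255≈0.9608
K = 1 - max(R',G',B') = 1 - 245/255 = 10/255 = 0.03921… → 0.04
(1-R'-K)/(1-K) simplifies to (max-R)/max with max = 245:
C = (245-183)/245 = 62/245 = 0.25306… → 0.25
M = (245-49)/245 = 196/245 = 0.8 → 0.80
Y = (245-245)/245 = 0/245 = 0 → 0.00
= CMYK(0.25, 0.80, 0.00, 0.04)


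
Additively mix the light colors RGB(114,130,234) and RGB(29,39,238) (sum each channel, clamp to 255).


Additive: each channel = min(255, C₁+C₂)
R: 114+29 = 143 → 143
G: 130+39 = 169 → 169
B: 234+238 = 472 → 255
= RGB(143, 169, 255)


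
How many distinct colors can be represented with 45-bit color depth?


Colors = 2^bits = 2^45
= 35,184,372,088,832 colors


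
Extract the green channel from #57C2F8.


Color: #57C2F8
R = 57 = 87
G = C2 = 194
B = F8 = 248
Green = 194


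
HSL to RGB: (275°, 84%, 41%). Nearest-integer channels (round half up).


H=275°, S=0.84, L=0.41
C = (1-|2L-1|)×S = (1-|-0.18|)×0.84 = 0.6888
H' = H/60 = 275/60 ≈ 4.5833; X = C×(1-|H' mod 2 - 1|) = 0.4018
m = L - C/2 = 0.41 - 0.3444 = 0.0656
Sector ⌊H'⌋ = 4 → (R',G',B') = (0.4018, 0.0, 0.6888)
RGB = ((R'+m)×255, (G'+m)×255, (B'+m)×255) = (119.187, 16.728, 192.372)
Round half up → RGB(119, 17, 192)


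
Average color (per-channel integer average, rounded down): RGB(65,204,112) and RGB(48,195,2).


Midpoint: each channel = ⌊(C₁+C₂)/2⌋
R: ⌊(65+48)/2⌋ = 56
G: ⌊(204+195)/2⌋ = 199
B: ⌊(112+2)/2⌋ = 57
= RGB(56, 199, 57)


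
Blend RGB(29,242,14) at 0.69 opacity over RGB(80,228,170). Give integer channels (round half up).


C = α×F + (1-α)×B, with 1-α = 0.31
R: 0.69×29 + 0.31×80 = 20.01 + 24.80 = 44.81 → 45
G: 0.69×242 + 0.31×228 = 166.98 + 70.68 = 237.66 → 238
B: 0.69×14 + 0.31×170 = 9.66 + 52.70 = 62.36 → 62
= RGB(45, 238, 62)


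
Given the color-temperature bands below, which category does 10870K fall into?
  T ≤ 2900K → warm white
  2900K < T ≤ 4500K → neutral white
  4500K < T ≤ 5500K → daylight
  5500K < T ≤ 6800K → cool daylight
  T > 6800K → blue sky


Temperature: 10870K
10870K > 6800K → blue sky
Classification: blue sky


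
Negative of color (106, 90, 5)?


Invert: (255-R, 255-G, 255-B)
R: 255-106 = 149
G: 255-90 = 165
B: 255-5 = 250
= RGB(149, 165, 250)


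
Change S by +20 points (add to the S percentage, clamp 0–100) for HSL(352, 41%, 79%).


Original S = 41%
Adjustment = +20 percentage points
New S = 41 + (20) = 61
Clamp to [0, 100] → 61
= HSL(352°, 61%, 79%)


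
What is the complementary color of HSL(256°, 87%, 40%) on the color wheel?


Complement = opposite side of color wheel = hue + 180°
H' = (256 + 180) mod 360 = 76°
S and L unchanged.
= HSL(76°, 87%, 40%)


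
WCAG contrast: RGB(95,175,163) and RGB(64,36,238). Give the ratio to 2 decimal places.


Linearize each sRGB channel c=v/255: c/12.92 if c ≤ 0.04045 else ((c+0.055)/1.055)^2.4
L = 0.2126×R_lin + 0.7152×G_lin + 0.0722×B_lin
Color 1 (95,175,163):
  R=95: 95/255≈0.3725 > 0.04045 → ((0.3725+0.055)/1.055)^2.4 ≈ 0.11444
  G=175: 175/255≈0.6863 > 0.04045 → ((0.6863+0.055)/1.055)^2.4 ≈ 0.42869
  B=163: 163/255≈0.6392 > 0.04045 → ((0.6392+0.055)/1.055)^2.4 ≈ 0.36625
  L1 = 0.2126×0.11444 + 0.7152×0.42869 + 0.0722×0.36625 ≈ 0.35737
Color 2 (64,36,238):
  R=64: 64/255≈0.2510 > 0.04045 → ((0.2510+0.055)/1.055)^2.4 ≈ 0.05127
  G=36: 36/255≈0.1412 > 0.04045 → ((0.1412+0.055)/1.055)^2.4 ≈ 0.01764
  B=238: 238/255≈0.9333 > 0.04045 → ((0.9333+0.055)/1.055)^2.4 ≈ 0.85499
  L2 = 0.2126×0.05127 + 0.7152×0.01764 + 0.0722×0.85499 ≈ 0.08525
Lighter = 0.35737, Darker = 0.08525
Ratio = (L_lighter + 0.05) / (L_darker + 0.05)
Ratio = (0.35737 + 0.05) / (0.08525 + 0.05) = 0.40737 / 0.13525 ≈ 3.0120
Ratio ≈ 3.01:1


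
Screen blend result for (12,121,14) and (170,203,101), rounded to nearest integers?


Screen: C = 255 - (255-A)×(255-B)/255, rounded to nearest integer
R: 255 - (255-12)×(255-170)/255 = 255 - 20655/255 ≈ 255 - 81.000 = 174.000 → 174
G: 255 - (255-121)×(255-203)/255 = 255 - 6968/255 ≈ 255 - 27.325 = 227.675 → 228
B: 255 - (255-14)×(255-101)/255 = 255 - 37114/255 ≈ 255 - 145.545 = 109.455 → 109
= RGB(174, 228, 109)


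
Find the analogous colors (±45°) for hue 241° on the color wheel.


Base hue: 241°
Left analog: (241 - 45) mod 360 = 196°
Right analog: (241 + 45) mod 360 = 286°
Analogous hues = 196° and 286°


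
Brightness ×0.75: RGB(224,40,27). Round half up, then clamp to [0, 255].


Multiply each channel by 0.75, round half up, clamp to [0, 255]
R: 224×0.75 = 168
G: 40×0.75 = 30
B: 27×0.75 = 20.25 → round → 20
= RGB(168, 30, 20)


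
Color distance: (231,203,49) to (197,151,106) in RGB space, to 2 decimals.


d = √[(R₁-R₂)² + (G₁-G₂)² + (B₁-B₂)²]
d = √[(231-197)² + (203-151)² + (49-106)²]
d = √[1156 + 2704 + 3249]
d = √7109
d ≈ 84.31


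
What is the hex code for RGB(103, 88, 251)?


R = 103 → 67 (hex)
G = 88 → 58 (hex)
B = 251 → FB (hex)
Hex = #6758FB


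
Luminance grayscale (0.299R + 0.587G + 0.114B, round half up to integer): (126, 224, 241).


Gray = 0.299×R + 0.587×G + 0.114×B
Gray = 0.299×126 + 0.587×224 + 0.114×241
Gray = 37.674 + 131.488 + 27.474
Gray = 196.636 → round half up → 197
Gray = 197


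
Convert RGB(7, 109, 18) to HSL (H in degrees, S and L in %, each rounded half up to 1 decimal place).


Normalize: R'=7/255≈0.0275, G'=109/255≈0.4275, B'=18/255≈0.0706
Max=109/255, Min=7/255, Δ=Max-Min=102/255
L = (Max+Min)/2 = (109+7)/510 = 116/510 = 0.22745… → L = 22.7%
L ≤ 0.5 → S = Δ/(Max+Min) = 102/(109+7) = 102/116 = 0.87931… → S = 87.9%
(the 1/255 factors cancel in S and H, so raw channel differences can be used)
Max is G' → H = 60 × ((B-R)/Δ + 2) = 60 × ((18-7)/102 + 2)
  11/102 + 2 = 0.1078… + 2 = 2.1078…
  H = 60 × 2.1078… = 126.470…° → H = 126.5°
= HSL(126.5°, 87.9%, 22.7%)


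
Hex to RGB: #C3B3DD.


C3 → 195 (R)
B3 → 179 (G)
DD → 221 (B)
= RGB(195, 179, 221)


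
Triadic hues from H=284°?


Triadic: equally spaced at 120° intervals
H1 = 284°
H2 = (284 + 120) mod 360 = 44°
H3 = (284 + 240) mod 360 = 164°
Triadic = 284°, 44°, 164°


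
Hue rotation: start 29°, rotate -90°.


New hue = (H + rotation) mod 360
New hue = (29 -90) mod 360
= -61 mod 360
= 299°


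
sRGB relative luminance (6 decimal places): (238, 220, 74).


Linearize each channel (sRGB transfer function): c = v/255; c_lin = c/12.92 if c ≤ 0.04045, else ((c+0.055)/1.055)^2.4
  R: 238/255 ≈ 0.933333 > 0.04045 → ((0.933333+0.055)/1.055)^2.4 ≈ 0.854993
  G: 220/255 ≈ 0.862745 > 0.04045 → ((0.862745+0.055)/1.055)^2.4 ≈ 0.715694
  B: 74/255 ≈ 0.290196 > 0.04045 → ((0.290196+0.055)/1.055)^2.4 ≈ 0.068478
R_lin = 0.854993, G_lin = 0.715694, B_lin = 0.068478
L = 0.2126×R + 0.7152×G + 0.0722×B
L = 0.2126×0.854993 + 0.7152×0.715694 + 0.0722×0.068478
L ≈ 0.698580


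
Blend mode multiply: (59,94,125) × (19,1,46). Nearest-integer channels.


Multiply: C = A×B/255, rounded to nearest integer
R: 59×19/255 = 1121/255 ≈ 4.396 → 4
G: 94×1/255 = 94/255 ≈ 0.369 → 0
B: 125×46/255 = 5750/255 ≈ 22.549 → 23
= RGB(4, 0, 23)


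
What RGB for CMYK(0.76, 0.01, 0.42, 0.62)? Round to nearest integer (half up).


R = 255 × (1-C) × (1-K) = 255 × 0.24 × 0.38 = 23.256 → 23
G = 255 × (1-M) × (1-K) = 255 × 0.99 × 0.38 = 95.931 → 96
B = 255 × (1-Y) × (1-K) = 255 × 0.58 × 0.38 = 56.202 → 56
= RGB(23, 96, 56)


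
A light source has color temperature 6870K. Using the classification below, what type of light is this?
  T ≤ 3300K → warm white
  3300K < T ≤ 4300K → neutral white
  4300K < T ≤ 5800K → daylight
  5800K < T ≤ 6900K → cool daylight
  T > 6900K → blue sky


Temperature: 6870K
5800K < 6870K ≤ 6900K → cool daylight
Classification: cool daylight


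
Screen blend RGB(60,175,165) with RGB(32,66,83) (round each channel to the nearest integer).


Screen: C = 255 - (255-A)×(255-B)/255, rounded to nearest integer
R: 255 - (255-60)×(255-32)/255 = 255 - 43485/255 ≈ 255 - 170.529 = 84.471 → 84
G: 255 - (255-175)×(255-66)/255 = 255 - 15120/255 ≈ 255 - 59.294 = 195.706 → 196
B: 255 - (255-165)×(255-83)/255 = 255 - 15480/255 ≈ 255 - 60.706 = 194.294 → 194
= RGB(84, 196, 194)


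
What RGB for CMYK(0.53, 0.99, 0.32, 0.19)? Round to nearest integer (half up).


R = 255 × (1-C) × (1-K) = 255 × 0.47 × 0.81 = 97.0785 → 97
G = 255 × (1-M) × (1-K) = 255 × 0.01 × 0.81 = 2.0655 → 2
B = 255 × (1-Y) × (1-K) = 255 × 0.68 × 0.81 = 140.454 → 140
= RGB(97, 2, 140)


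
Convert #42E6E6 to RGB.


42 → 66 (R)
E6 → 230 (G)
E6 → 230 (B)
= RGB(66, 230, 230)


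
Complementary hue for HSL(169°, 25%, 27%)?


Complement = opposite side of color wheel = hue + 180°
H' = (169 + 180) mod 360 = 349°
S and L unchanged.
= HSL(349°, 25%, 27%)


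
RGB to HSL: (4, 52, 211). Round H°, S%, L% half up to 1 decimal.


Normalize: R'=4/255≈0.0157, G'=52/255≈0.2039, B'=211/255≈0.8275
Max=211/255, Min=4/255, Δ=Max-Min=207/255
L = (Max+Min)/2 = (211+4)/510 = 215/510 = 0.42156… → L = 42.2%
L ≤ 0.5 → S = Δ/(Max+Min) = 207/(211+4) = 207/215 = 0.96279… → S = 96.3%
(the 1/255 factors cancel in S and H, so raw channel differences can be used)
Max is B' → H = 60 × ((R-G)/Δ + 4) = 60 × ((4-52)/207 + 4)
  -48/207 + 4 = -0.2318… + 4 = 3.7681…
  H = 60 × 3.7681… = 226.086…° → H = 226.1°
= HSL(226.1°, 96.3%, 42.2%)


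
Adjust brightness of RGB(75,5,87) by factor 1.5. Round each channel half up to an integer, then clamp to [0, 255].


Multiply each channel by 1.5, round half up, clamp to [0, 255]
R: 75×1.5 = 112.5 → round → 113
G: 5×1.5 = 7.5 → round → 8
B: 87×1.5 = 130.5 → round → 131
= RGB(113, 8, 131)


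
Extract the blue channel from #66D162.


Color: #66D162
R = 66 = 102
G = D1 = 209
B = 62 = 98
Blue = 98


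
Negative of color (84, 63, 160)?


Invert: (255-R, 255-G, 255-B)
R: 255-84 = 171
G: 255-63 = 192
B: 255-160 = 95
= RGB(171, 192, 95)


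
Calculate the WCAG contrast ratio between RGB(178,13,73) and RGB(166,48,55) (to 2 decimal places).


Linearize each sRGB channel c=v/255: c/12.92 if c ≤ 0.04045 else ((c+0.055)/1.055)^2.4
L = 0.2126×R_lin + 0.7152×G_lin + 0.0722×B_lin
Color 1 (178,13,73):
  R=178: 178/255≈0.6980 > 0.04045 → ((0.6980+0.055)/1.055)^2.4 ≈ 0.44520
  G=13: 13/255≈0.0510 > 0.04045 → ((0.0510+0.055)/1.055)^2.4 ≈ 0.00402
  B=73: 73/255≈0.2863 > 0.04045 → ((0.2863+0.055)/1.055)^2.4 ≈ 0.06663
  L1 = 0.2126×0.44520 + 0.7152×0.00402 + 0.0722×0.06663 ≈ 0.10234
Color 2 (166,48,55):
  R=166: 166/255≈0.6510 > 0.04045 → ((0.6510+0.055)/1.055)^2.4 ≈ 0.38133
  G=48: 48/255≈0.1882 > 0.04045 → ((0.1882+0.055)/1.055)^2.4 ≈ 0.02956
  B=55: 55/255≈0.2157 > 0.04045 → ((0.2157+0.055)/1.055)^2.4 ≈ 0.03820
  L2 = 0.2126×0.38133 + 0.7152×0.02956 + 0.0722×0.03820 ≈ 0.10497
Lighter = 0.10497, Darker = 0.10234
Ratio = (L_lighter + 0.05) / (L_darker + 0.05)
Ratio = (0.10497 + 0.05) / (0.10234 + 0.05) = 0.15497 / 0.15234 ≈ 1.0173
Ratio ≈ 1.02:1


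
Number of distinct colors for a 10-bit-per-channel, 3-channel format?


Total bits = 10 bits/channel × 3 channels = 30 bits
Distinct colors = 2^30
= 1,073,741,824 colors


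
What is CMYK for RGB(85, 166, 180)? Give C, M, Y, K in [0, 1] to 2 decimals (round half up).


R'=85/255≈0.3333, G'=166/255≈0.6510, B'=180/255≈0.7059
K = 1 - max(R',G',B') = 1 - 180/255 = 75/255 = 0.29411… → 0.29
(1-R'-K)/(1-K) simplifies to (max-R)/max with max = 180:
C = (180-85)/180 = 95/180 = 0.52777… → 0.53
M = (180-166)/180 = 14/180 = 0.07777… → 0.08
Y = (180-180)/180 = 0/180 = 0 → 0.00
= CMYK(0.53, 0.08, 0.00, 0.29)


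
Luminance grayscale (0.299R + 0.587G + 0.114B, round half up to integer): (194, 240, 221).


Gray = 0.299×R + 0.587×G + 0.114×B
Gray = 0.299×194 + 0.587×240 + 0.114×221
Gray = 58.006 + 140.880 + 25.194
Gray = 224.080 → round half up → 224
Gray = 224


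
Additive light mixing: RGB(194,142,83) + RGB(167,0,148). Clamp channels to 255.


Additive: each channel = min(255, C₁+C₂)
R: 194+167 = 361 → 255
G: 142+0 = 142 → 142
B: 83+148 = 231 → 231
= RGB(255, 142, 231)


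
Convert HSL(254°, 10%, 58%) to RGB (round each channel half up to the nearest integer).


H=254°, S=0.10, L=0.58
C = (1-|2L-1|)×S = (1-|0.16|)×0.10 = 0.084
H' = H/60 = 254/60 ≈ 4.2333; X = C×(1-|H' mod 2 - 1|) = 0.0196
m = L - C/2 = 0.58 - 0.042 = 0.538
Sector ⌊H'⌋ = 4 → (R',G',B') = (0.0196, 0.0, 0.084)
RGB = ((R'+m)×255, (G'+m)×255, (B'+m)×255) = (142.188, 137.19, 158.61)
Round half up → RGB(142, 137, 159)


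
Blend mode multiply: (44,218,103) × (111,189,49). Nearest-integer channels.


Multiply: C = A×B/255, rounded to nearest integer
R: 44×111/255 = 4884/255 ≈ 19.153 → 19
G: 218×189/255 = 41202/255 ≈ 161.576 → 162
B: 103×49/255 = 5047/255 ≈ 19.792 → 20
= RGB(19, 162, 20)


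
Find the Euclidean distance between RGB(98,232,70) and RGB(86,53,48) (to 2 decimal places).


d = √[(R₁-R₂)² + (G₁-G₂)² + (B₁-B₂)²]
d = √[(98-86)² + (232-53)² + (70-48)²]
d = √[144 + 32041 + 484]
d = √32669
d ≈ 180.75


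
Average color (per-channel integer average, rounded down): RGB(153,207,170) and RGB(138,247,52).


Midpoint: each channel = ⌊(C₁+C₂)/2⌋
R: ⌊(153+138)/2⌋ = 145
G: ⌊(207+247)/2⌋ = 227
B: ⌊(170+52)/2⌋ = 111
= RGB(145, 227, 111)


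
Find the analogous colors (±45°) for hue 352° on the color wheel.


Base hue: 352°
Left analog: (352 - 45) mod 360 = 307°
Right analog: (352 + 45) mod 360 = 37°
Analogous hues = 307° and 37°


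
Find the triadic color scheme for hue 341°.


Triadic: equally spaced at 120° intervals
H1 = 341°
H2 = (341 + 120) mod 360 = 101°
H3 = (341 + 240) mod 360 = 221°
Triadic = 341°, 101°, 221°


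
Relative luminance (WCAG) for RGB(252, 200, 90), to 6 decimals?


Linearize each channel (sRGB transfer function): c = v/255; c_lin = c/12.92 if c ≤ 0.04045, else ((c+0.055)/1.055)^2.4
  R: 252/255 ≈ 0.988235 > 0.04045 → ((0.988235+0.055)/1.055)^2.4 ≈ 0.973445
  G: 200/255 ≈ 0.784314 > 0.04045 → ((0.784314+0.055)/1.055)^2.4 ≈ 0.577580
  B: 90/255 ≈ 0.352941 > 0.04045 → ((0.352941+0.055)/1.055)^2.4 ≈ 0.102242
R_lin = 0.973445, G_lin = 0.577580, B_lin = 0.102242
L = 0.2126×R + 0.7152×G + 0.0722×B
L = 0.2126×0.973445 + 0.7152×0.577580 + 0.0722×0.102242
L ≈ 0.627422


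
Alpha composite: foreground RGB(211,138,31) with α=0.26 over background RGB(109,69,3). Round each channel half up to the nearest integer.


C = α×F + (1-α)×B, with 1-α = 0.74
R: 0.26×211 + 0.74×109 = 54.86 + 80.66 = 135.52 → 136
G: 0.26×138 + 0.74×69 = 35.88 + 51.06 = 86.94 → 87
B: 0.26×31 + 0.74×3 = 8.06 + 2.22 = 10.28 → 10
= RGB(136, 87, 10)


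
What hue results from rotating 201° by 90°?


New hue = (H + rotation) mod 360
New hue = (201 + 90) mod 360
= 291 mod 360
= 291°


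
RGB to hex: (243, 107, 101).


R = 243 → F3 (hex)
G = 107 → 6B (hex)
B = 101 → 65 (hex)
Hex = #F36B65


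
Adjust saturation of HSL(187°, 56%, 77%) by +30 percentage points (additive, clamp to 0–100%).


Original S = 56%
Adjustment = +30 percentage points
New S = 56 + (30) = 86
Clamp to [0, 100] → 86
= HSL(187°, 86%, 77%)


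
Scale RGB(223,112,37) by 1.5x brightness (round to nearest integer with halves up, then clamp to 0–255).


Multiply each channel by 1.5, round half up, clamp to [0, 255]
R: 223×1.5 = 334.5 → round → 335 → clamp → 255
G: 112×1.5 = 168
B: 37×1.5 = 55.5 → round → 56
= RGB(255, 168, 56)


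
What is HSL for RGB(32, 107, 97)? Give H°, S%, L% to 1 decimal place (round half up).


Normalize: R'=32/255≈0.1255, G'=107/255≈0.4196, B'=97/255≈0.3804
Max=107/255, Min=32/255, Δ=Max-Min=75/255
L = (Max+Min)/2 = (107+32)/510 = 139/510 = 0.27254… → L = 27.3%
L ≤ 0.5 → S = Δ/(Max+Min) = 75/(107+32) = 75/139 = 0.53956… → S = 54.0%
(the 1/255 factors cancel in S and H, so raw channel differences can be used)
Max is G' → H = 60 × ((B-R)/Δ + 2) = 60 × ((97-32)/75 + 2)
  65/75 + 2 = 0.8666… + 2 = 2.8666…
  H = 60 × 2.8666… = 172° → H = 172.0°
= HSL(172.0°, 54.0%, 27.3%)


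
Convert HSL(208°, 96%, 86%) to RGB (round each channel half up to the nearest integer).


H=208°, S=0.96, L=0.86
C = (1-|2L-1|)×S = (1-|0.72|)×0.96 = 0.2688
H' = H/60 = 208/60 ≈ 3.4667; X = C×(1-|H' mod 2 - 1|) = 0.14336
m = L - C/2 = 0.86 - 0.1344 = 0.7256
Sector ⌊H'⌋ = 3 → (R',G',B') = (0.0, 0.14336, 0.2688)
RGB = ((R'+m)×255, (G'+m)×255, (B'+m)×255) = (185.028, 221.5848, 253.572)
Round half up → RGB(185, 222, 254)


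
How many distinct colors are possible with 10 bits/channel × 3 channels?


Total bits = 10 bits/channel × 3 channels = 30 bits
Distinct colors = 2^30
= 1,073,741,824 colors


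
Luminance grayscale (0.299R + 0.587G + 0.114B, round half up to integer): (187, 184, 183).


Gray = 0.299×R + 0.587×G + 0.114×B
Gray = 0.299×187 + 0.587×184 + 0.114×183
Gray = 55.913 + 108.008 + 20.862
Gray = 184.783 → round half up → 185
Gray = 185


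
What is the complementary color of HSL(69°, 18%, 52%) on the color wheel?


Complement = opposite side of color wheel = hue + 180°
H' = (69 + 180) mod 360 = 249°
S and L unchanged.
= HSL(249°, 18%, 52%)


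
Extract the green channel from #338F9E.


Color: #338F9E
R = 33 = 51
G = 8F = 143
B = 9E = 158
Green = 143


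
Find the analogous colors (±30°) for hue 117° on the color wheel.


Base hue: 117°
Left analog: (117 - 30) mod 360 = 87°
Right analog: (117 + 30) mod 360 = 147°
Analogous hues = 87° and 147°


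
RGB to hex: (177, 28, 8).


R = 177 → B1 (hex)
G = 28 → 1C (hex)
B = 8 → 08 (hex)
Hex = #B11C08


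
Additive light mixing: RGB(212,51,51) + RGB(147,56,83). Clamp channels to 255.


Additive: each channel = min(255, C₁+C₂)
R: 212+147 = 359 → 255
G: 51+56 = 107 → 107
B: 51+83 = 134 → 134
= RGB(255, 107, 134)


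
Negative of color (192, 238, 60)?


Invert: (255-R, 255-G, 255-B)
R: 255-192 = 63
G: 255-238 = 17
B: 255-60 = 195
= RGB(63, 17, 195)


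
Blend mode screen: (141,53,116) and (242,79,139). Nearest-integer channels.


Screen: C = 255 - (255-A)×(255-B)/255, rounded to nearest integer
R: 255 - (255-141)×(255-242)/255 = 255 - 1482/255 ≈ 255 - 5.812 = 249.188 → 249
G: 255 - (255-53)×(255-79)/255 = 255 - 35552/255 ≈ 255 - 139.420 = 115.580 → 116
B: 255 - (255-116)×(255-139)/255 = 255 - 16124/255 ≈ 255 - 63.231 = 191.769 → 192
= RGB(249, 116, 192)


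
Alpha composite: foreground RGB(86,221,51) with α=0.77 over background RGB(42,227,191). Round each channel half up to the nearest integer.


C = α×F + (1-α)×B, with 1-α = 0.23
R: 0.77×86 + 0.23×42 = 66.22 + 9.66 = 75.88 → 76
G: 0.77×221 + 0.23×227 = 170.17 + 52.21 = 222.38 → 222
B: 0.77×51 + 0.23×191 = 39.27 + 43.93 = 83.20 → 83
= RGB(76, 222, 83)


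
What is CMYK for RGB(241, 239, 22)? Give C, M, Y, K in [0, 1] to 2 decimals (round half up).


R'=241/255≈0.9451, G'=239/255≈0.9373, B'=22/255≈0.0863
K = 1 - max(R',G',B') = 1 - 241/255 = 14/255 = 0.05490… → 0.05
(1-R'-K)/(1-K) simplifies to (max-R)/max with max = 241:
C = (241-241)/241 = 0/241 = 0 → 0.00
M = (241-239)/241 = 2/241 = 0.00829… → 0.01
Y = (241-22)/241 = 219/241 = 0.90871… → 0.91
= CMYK(0.00, 0.01, 0.91, 0.05)


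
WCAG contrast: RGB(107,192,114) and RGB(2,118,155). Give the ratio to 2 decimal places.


Linearize each sRGB channel c=v/255: c/12.92 if c ≤ 0.04045 else ((c+0.055)/1.055)^2.4
L = 0.2126×R_lin + 0.7152×G_lin + 0.0722×B_lin
Color 1 (107,192,114):
  R=107: 107/255≈0.4196 > 0.04045 → ((0.4196+0.055)/1.055)^2.4 ≈ 0.14703
  G=192: 192/255≈0.7529 > 0.04045 → ((0.7529+0.055)/1.055)^2.4 ≈ 0.52712
  B=114: 114/255≈0.4471 > 0.04045 → ((0.4471+0.055)/1.055)^2.4 ≈ 0.16827
  L1 = 0.2126×0.14703 + 0.7152×0.52712 + 0.0722×0.16827 ≈ 0.42040
Color 2 (2,118,155):
  R=2: 2/255≈0.0078 ≤ 0.04045 → 0.0078/12.92 ≈ 0.00061
  G=118: 118/255≈0.4627 > 0.04045 → ((0.4627+0.055)/1.055)^2.4 ≈ 0.18116
  B=155: 155/255≈0.6078 > 0.04045 → ((0.6078+0.055)/1.055)^2.4 ≈ 0.32778
  L2 = 0.2126×0.00061 + 0.7152×0.18116 + 0.0722×0.32778 ≈ 0.15336
Lighter = 0.42040, Darker = 0.15336
Ratio = (L_lighter + 0.05) / (L_darker + 0.05)
Ratio = (0.42040 + 0.05) / (0.15336 + 0.05) = 0.47040 / 0.20336 ≈ 2.3131
Ratio ≈ 2.31:1


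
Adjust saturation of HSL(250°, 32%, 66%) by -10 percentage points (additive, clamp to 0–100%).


Original S = 32%
Adjustment = -10 percentage points
New S = 32 + (-10) = 22
Clamp to [0, 100] → 22
= HSL(250°, 22%, 66%)


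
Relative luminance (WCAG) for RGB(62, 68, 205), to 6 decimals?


Linearize each channel (sRGB transfer function): c = v/255; c_lin = c/12.92 if c ≤ 0.04045, else ((c+0.055)/1.055)^2.4
  R: 62/255 ≈ 0.243137 > 0.04045 → ((0.243137+0.055)/1.055)^2.4 ≈ 0.048172
  G: 68/255 ≈ 0.266667 > 0.04045 → ((0.266667+0.055)/1.055)^2.4 ≈ 0.057805
  B: 205/255 ≈ 0.803922 > 0.04045 → ((0.803922+0.055)/1.055)^2.4 ≈ 0.610496
R_lin = 0.048172, G_lin = 0.057805, B_lin = 0.610496
L = 0.2126×R + 0.7152×G + 0.0722×B
L = 0.2126×0.048172 + 0.7152×0.057805 + 0.0722×0.610496
L ≈ 0.095662


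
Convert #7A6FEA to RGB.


7A → 122 (R)
6F → 111 (G)
EA → 234 (B)
= RGB(122, 111, 234)


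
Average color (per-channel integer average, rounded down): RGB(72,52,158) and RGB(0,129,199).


Midpoint: each channel = ⌊(C₁+C₂)/2⌋
R: ⌊(72+0)/2⌋ = 36
G: ⌊(52+129)/2⌋ = 90
B: ⌊(158+199)/2⌋ = 178
= RGB(36, 90, 178)


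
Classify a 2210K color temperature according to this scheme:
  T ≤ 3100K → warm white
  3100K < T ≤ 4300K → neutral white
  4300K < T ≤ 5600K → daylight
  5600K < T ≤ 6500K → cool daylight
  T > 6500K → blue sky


Temperature: 2210K
2210K ≤ 3100K → warm white
Classification: warm white


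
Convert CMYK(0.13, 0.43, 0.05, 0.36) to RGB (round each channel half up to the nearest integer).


R = 255 × (1-C) × (1-K) = 255 × 0.87 × 0.64 = 141.984 → 142
G = 255 × (1-M) × (1-K) = 255 × 0.57 × 0.64 = 93.024 → 93
B = 255 × (1-Y) × (1-K) = 255 × 0.95 × 0.64 = 155.04 → 155
= RGB(142, 93, 155)


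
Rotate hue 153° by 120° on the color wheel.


New hue = (H + rotation) mod 360
New hue = (153 + 120) mod 360
= 273 mod 360
= 273°


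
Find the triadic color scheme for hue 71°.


Triadic: equally spaced at 120° intervals
H1 = 71°
H2 = (71 + 120) mod 360 = 191°
H3 = (71 + 240) mod 360 = 311°
Triadic = 71°, 191°, 311°


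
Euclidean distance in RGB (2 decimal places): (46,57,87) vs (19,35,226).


d = √[(R₁-R₂)² + (G₁-G₂)² + (B₁-B₂)²]
d = √[(46-19)² + (57-35)² + (87-226)²]
d = √[729 + 484 + 19321]
d = √20534
d ≈ 143.30


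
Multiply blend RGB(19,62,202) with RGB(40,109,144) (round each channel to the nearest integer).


Multiply: C = A×B/255, rounded to nearest integer
R: 19×40/255 = 760/255 ≈ 2.980 → 3
G: 62×109/255 = 6758/255 ≈ 26.502 → 27
B: 202×144/255 = 29088/255 ≈ 114.071 → 114
= RGB(3, 27, 114)


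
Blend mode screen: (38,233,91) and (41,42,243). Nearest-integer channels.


Screen: C = 255 - (255-A)×(255-B)/255, rounded to nearest integer
R: 255 - (255-38)×(255-41)/255 = 255 - 46438/255 ≈ 255 - 182.110 = 72.890 → 73
G: 255 - (255-233)×(255-42)/255 = 255 - 4686/255 ≈ 255 - 18.376 = 236.624 → 237
B: 255 - (255-91)×(255-243)/255 = 255 - 1968/255 ≈ 255 - 7.718 = 247.282 → 247
= RGB(73, 237, 247)


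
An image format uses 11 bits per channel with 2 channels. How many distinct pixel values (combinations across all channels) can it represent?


Total bits = 11 bits/channel × 2 channels = 22 bits
Distinct pixel values = 2^22
= 4,194,304 pixel values


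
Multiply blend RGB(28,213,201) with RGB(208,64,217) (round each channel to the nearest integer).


Multiply: C = A×B/255, rounded to nearest integer
R: 28×208/255 = 5824/255 ≈ 22.839 → 23
G: 213×64/255 = 13632/255 ≈ 53.459 → 53
B: 201×217/255 = 43617/255 ≈ 171.047 → 171
= RGB(23, 53, 171)


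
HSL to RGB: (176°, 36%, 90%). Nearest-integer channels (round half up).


H=176°, S=0.36, L=0.90
C = (1-|2L-1|)×S = (1-|0.80|)×0.36 = 0.072
H' = H/60 = 176/60 ≈ 2.9333; X = C×(1-|H' mod 2 - 1|) = 0.0672
m = L - C/2 = 0.90 - 0.036 = 0.864
Sector ⌊H'⌋ = 2 → (R',G',B') = (0.0, 0.072, 0.0672)
RGB = ((R'+m)×255, (G'+m)×255, (B'+m)×255) = (220.32, 238.68, 237.456)
Round half up → RGB(220, 239, 237)


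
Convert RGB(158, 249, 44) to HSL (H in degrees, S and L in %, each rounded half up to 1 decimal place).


Normalize: R'=158/255≈0.6196, G'=249/255≈0.9765, B'=44/255≈0.1725
Max=249/255, Min=44/255, Δ=Max-Min=205/255
L = (Max+Min)/2 = (249+44)/510 = 293/510 = 0.57450… → L = 57.5%
L > 0.5 → S = Δ/(2-Max-Min) = 205/(510-249-44) = 205/217 = 0.94470… → S = 94.5%
(the 1/255 factors cancel in S and H, so raw channel differences can be used)
Max is G' → H = 60 × ((B-R)/Δ + 2) = 60 × ((44-158)/205 + 2)
  -114/205 + 2 = -0.5560… + 2 = 1.4439…
  H = 60 × 1.4439… = 86.634…° → H = 86.6°
= HSL(86.6°, 94.5%, 57.5%)


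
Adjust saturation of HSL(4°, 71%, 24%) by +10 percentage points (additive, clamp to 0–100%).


Original S = 71%
Adjustment = +10 percentage points
New S = 71 + (10) = 81
Clamp to [0, 100] → 81
= HSL(4°, 81%, 24%)


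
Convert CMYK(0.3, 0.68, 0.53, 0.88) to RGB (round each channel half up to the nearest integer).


R = 255 × (1-C) × (1-K) = 255 × 0.70 × 0.12 = 21.42 → 21
G = 255 × (1-M) × (1-K) = 255 × 0.32 × 0.12 = 9.792 → 10
B = 255 × (1-Y) × (1-K) = 255 × 0.47 × 0.12 = 14.382 → 14
= RGB(21, 10, 14)


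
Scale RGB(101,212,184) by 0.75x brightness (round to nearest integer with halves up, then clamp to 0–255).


Multiply each channel by 0.75, round half up, clamp to [0, 255]
R: 101×0.75 = 75.75 → round → 76
G: 212×0.75 = 159
B: 184×0.75 = 138
= RGB(76, 159, 138)


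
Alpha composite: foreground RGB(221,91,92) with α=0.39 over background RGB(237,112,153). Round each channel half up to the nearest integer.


C = α×F + (1-α)×B, with 1-α = 0.61
R: 0.39×221 + 0.61×237 = 86.19 + 144.57 = 230.76 → 231
G: 0.39×91 + 0.61×112 = 35.49 + 68.32 = 103.81 → 104
B: 0.39×92 + 0.61×153 = 35.88 + 93.33 = 129.21 → 129
= RGB(231, 104, 129)


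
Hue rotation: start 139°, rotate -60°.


New hue = (H + rotation) mod 360
New hue = (139 -60) mod 360
= 79 mod 360
= 79°


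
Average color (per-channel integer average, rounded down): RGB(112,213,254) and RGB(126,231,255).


Midpoint: each channel = ⌊(C₁+C₂)/2⌋
R: ⌊(112+126)/2⌋ = 119
G: ⌊(213+231)/2⌋ = 222
B: ⌊(254+255)/2⌋ = 254
= RGB(119, 222, 254)


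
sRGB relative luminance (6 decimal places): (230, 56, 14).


Linearize each channel (sRGB transfer function): c = v/255; c_lin = c/12.92 if c ≤ 0.04045, else ((c+0.055)/1.055)^2.4
  R: 230/255 ≈ 0.901961 > 0.04045 → ((0.901961+0.055)/1.055)^2.4 ≈ 0.791298
  G: 56/255 ≈ 0.219608 > 0.04045 → ((0.219608+0.055)/1.055)^2.4 ≈ 0.039546
  B: 14/255 ≈ 0.054902 > 0.04045 → ((0.054902+0.055)/1.055)^2.4 ≈ 0.004391
R_lin = 0.791298, G_lin = 0.039546, B_lin = 0.004391
L = 0.2126×R + 0.7152×G + 0.0722×B
L = 0.2126×0.791298 + 0.7152×0.039546 + 0.0722×0.004391
L ≈ 0.196830


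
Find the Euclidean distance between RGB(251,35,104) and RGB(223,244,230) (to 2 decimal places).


d = √[(R₁-R₂)² + (G₁-G₂)² + (B₁-B₂)²]
d = √[(251-223)² + (35-244)² + (104-230)²]
d = √[784 + 43681 + 15876]
d = √60341
d ≈ 245.64


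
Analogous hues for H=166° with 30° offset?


Base hue: 166°
Left analog: (166 - 30) mod 360 = 136°
Right analog: (166 + 30) mod 360 = 196°
Analogous hues = 136° and 196°


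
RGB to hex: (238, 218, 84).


R = 238 → EE (hex)
G = 218 → DA (hex)
B = 84 → 54 (hex)
Hex = #EEDA54


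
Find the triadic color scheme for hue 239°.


Triadic: equally spaced at 120° intervals
H1 = 239°
H2 = (239 + 120) mod 360 = 359°
H3 = (239 + 240) mod 360 = 119°
Triadic = 239°, 359°, 119°


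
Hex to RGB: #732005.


73 → 115 (R)
20 → 32 (G)
05 → 5 (B)
= RGB(115, 32, 5)


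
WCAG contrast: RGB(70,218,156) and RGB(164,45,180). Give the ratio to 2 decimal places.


Linearize each sRGB channel c=v/255: c/12.92 if c ≤ 0.04045 else ((c+0.055)/1.055)^2.4
L = 0.2126×R_lin + 0.7152×G_lin + 0.0722×B_lin
Color 1 (70,218,156):
  R=70: 70/255≈0.2745 > 0.04045 → ((0.2745+0.055)/1.055)^2.4 ≈ 0.06125
  G=218: 218/255≈0.8549 > 0.04045 → ((0.8549+0.055)/1.055)^2.4 ≈ 0.70110
  B=156: 156/255≈0.6118 > 0.04045 → ((0.6118+0.055)/1.055)^2.4 ≈ 0.33245
  L1 = 0.2126×0.06125 + 0.7152×0.70110 + 0.0722×0.33245 ≈ 0.53845
Color 2 (164,45,180):
  R=164: 164/255≈0.6431 > 0.04045 → ((0.6431+0.055)/1.055)^2.4 ≈ 0.37124
  G=45: 45/255≈0.1765 > 0.04045 → ((0.1765+0.055)/1.055)^2.4 ≈ 0.02624
  B=180: 180/255≈0.7059 > 0.04045 → ((0.7059+0.055)/1.055)^2.4 ≈ 0.45641
  L2 = 0.2126×0.37124 + 0.7152×0.02624 + 0.0722×0.45641 ≈ 0.13065
Lighter = 0.53845, Darker = 0.13065
Ratio = (L_lighter + 0.05) / (L_darker + 0.05)
Ratio = (0.53845 + 0.05) / (0.13065 + 0.05) = 0.58845 / 0.18065 ≈ 3.2575
Ratio ≈ 3.26:1


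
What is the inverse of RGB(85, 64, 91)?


Invert: (255-R, 255-G, 255-B)
R: 255-85 = 170
G: 255-64 = 191
B: 255-91 = 164
= RGB(170, 191, 164)


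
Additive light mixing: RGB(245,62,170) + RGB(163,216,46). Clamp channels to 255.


Additive: each channel = min(255, C₁+C₂)
R: 245+163 = 408 → 255
G: 62+216 = 278 → 255
B: 170+46 = 216 → 216
= RGB(255, 255, 216)


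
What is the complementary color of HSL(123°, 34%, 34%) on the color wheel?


Complement = opposite side of color wheel = hue + 180°
H' = (123 + 180) mod 360 = 303°
S and L unchanged.
= HSL(303°, 34%, 34%)


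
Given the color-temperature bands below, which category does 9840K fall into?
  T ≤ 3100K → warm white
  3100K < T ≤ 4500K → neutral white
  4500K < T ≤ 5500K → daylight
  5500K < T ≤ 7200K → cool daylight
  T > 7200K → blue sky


Temperature: 9840K
9840K > 7200K → blue sky
Classification: blue sky


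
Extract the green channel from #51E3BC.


Color: #51E3BC
R = 51 = 81
G = E3 = 227
B = BC = 188
Green = 227


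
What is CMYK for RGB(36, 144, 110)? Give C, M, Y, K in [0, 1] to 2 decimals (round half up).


R'=36/255≈0.1412, G'=144/255≈0.5647, B'=110/255≈0.4314
K = 1 - max(R',G',B') = 1 - 144/255 = 111/255 = 0.43529… → 0.44
(1-R'-K)/(1-K) simplifies to (max-R)/max with max = 144:
C = (144-36)/144 = 108/144 = 0.75 → 0.75
M = (144-144)/144 = 0/144 = 0 → 0.00
Y = (144-110)/144 = 34/144 = 0.23611… → 0.24
= CMYK(0.75, 0.00, 0.24, 0.44)


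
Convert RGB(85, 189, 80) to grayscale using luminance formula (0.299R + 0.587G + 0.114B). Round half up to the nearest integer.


Gray = 0.299×R + 0.587×G + 0.114×B
Gray = 0.299×85 + 0.587×189 + 0.114×80
Gray = 25.415 + 110.943 + 9.120
Gray = 145.478 → round half up → 145
Gray = 145


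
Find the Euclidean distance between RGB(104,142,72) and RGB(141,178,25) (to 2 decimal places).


d = √[(R₁-R₂)² + (G₁-G₂)² + (B₁-B₂)²]
d = √[(104-141)² + (142-178)² + (72-25)²]
d = √[1369 + 1296 + 2209]
d = √4874
d ≈ 69.81


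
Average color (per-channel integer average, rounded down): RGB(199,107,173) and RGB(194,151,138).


Midpoint: each channel = ⌊(C₁+C₂)/2⌋
R: ⌊(199+194)/2⌋ = 196
G: ⌊(107+151)/2⌋ = 129
B: ⌊(173+138)/2⌋ = 155
= RGB(196, 129, 155)


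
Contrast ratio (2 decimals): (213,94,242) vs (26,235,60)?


Linearize each sRGB channel c=v/255: c/12.92 if c ≤ 0.04045 else ((c+0.055)/1.055)^2.4
L = 0.2126×R_lin + 0.7152×G_lin + 0.0722×B_lin
Color 1 (213,94,242):
  R=213: 213/255≈0.8353 > 0.04045 → ((0.8353+0.055)/1.055)^2.4 ≈ 0.66539
  G=94: 94/255≈0.3686 > 0.04045 → ((0.3686+0.055)/1.055)^2.4 ≈ 0.11193
  B=242: 242/255≈0.9490 > 0.04045 → ((0.9490+0.055)/1.055)^2.4 ≈ 0.88792
  L1 = 0.2126×0.66539 + 0.7152×0.11193 + 0.0722×0.88792 ≈ 0.28562
Color 2 (26,235,60):
  R=26: 26/255≈0.1020 > 0.04045 → ((0.1020+0.055)/1.055)^2.4 ≈ 0.01033
  G=235: 235/255≈0.9216 > 0.04045 → ((0.9216+0.055)/1.055)^2.4 ≈ 0.83077
  B=60: 60/255≈0.2353 > 0.04045 → ((0.2353+0.055)/1.055)^2.4 ≈ 0.04519
  L2 = 0.2126×0.01033 + 0.7152×0.83077 + 0.0722×0.04519 ≈ 0.59963
Lighter = 0.59963, Darker = 0.28562
Ratio = (L_lighter + 0.05) / (L_darker + 0.05)
Ratio = (0.59963 + 0.05) / (0.28562 + 0.05) = 0.64963 / 0.33562 ≈ 1.9356
Ratio ≈ 1.94:1


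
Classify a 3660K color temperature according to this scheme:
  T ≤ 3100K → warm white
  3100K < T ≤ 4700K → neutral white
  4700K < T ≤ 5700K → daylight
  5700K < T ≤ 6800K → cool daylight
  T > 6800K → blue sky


Temperature: 3660K
3100K < 3660K ≤ 4700K → neutral white
Classification: neutral white


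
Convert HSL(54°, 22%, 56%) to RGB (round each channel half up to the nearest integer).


H=54°, S=0.22, L=0.56
C = (1-|2L-1|)×S = (1-|0.12|)×0.22 = 0.1936
H' = H/60 = 54/60 ≈ 0.9000; X = C×(1-|H' mod 2 - 1|) = 0.17424
m = L - C/2 = 0.56 - 0.0968 = 0.4632
Sector ⌊H'⌋ = 0 → (R',G',B') = (0.1936, 0.17424, 0.0)
RGB = ((R'+m)×255, (G'+m)×255, (B'+m)×255) = (167.484, 162.5472, 118.116)
Round half up → RGB(167, 163, 118)


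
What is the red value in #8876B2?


Color: #8876B2
R = 88 = 136
G = 76 = 118
B = B2 = 178
Red = 136


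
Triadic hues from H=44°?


Triadic: equally spaced at 120° intervals
H1 = 44°
H2 = (44 + 120) mod 360 = 164°
H3 = (44 + 240) mod 360 = 284°
Triadic = 44°, 164°, 284°


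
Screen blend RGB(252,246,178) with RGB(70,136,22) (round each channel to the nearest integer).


Screen: C = 255 - (255-A)×(255-B)/255, rounded to nearest integer
R: 255 - (255-252)×(255-70)/255 = 255 - 555/255 ≈ 255 - 2.176 = 252.824 → 253
G: 255 - (255-246)×(255-136)/255 = 255 - 1071/255 ≈ 255 - 4.200 = 250.800 → 251
B: 255 - (255-178)×(255-22)/255 = 255 - 17941/255 ≈ 255 - 70.357 = 184.643 → 185
= RGB(253, 251, 185)


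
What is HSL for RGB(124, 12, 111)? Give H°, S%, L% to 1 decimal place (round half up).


Normalize: R'=124/255≈0.4863, G'=12/255≈0.0471, B'=111/255≈0.4353
Max=124/255, Min=12/255, Δ=Max-Min=112/255
L = (Max+Min)/2 = (124+12)/510 = 136/510 = 0.26666… → L = 26.7%
L ≤ 0.5 → S = Δ/(Max+Min) = 112/(124+12) = 112/136 = 0.82352… → S = 82.4%
(the 1/255 factors cancel in S and H, so raw channel differences can be used)
Max is R' → H = 60 × (((G-B)/Δ) mod 6) = 60 × (((12-111)/112) mod 6)
  (-99)/112 = -0.8839…; negative, so add 6 → 5.1160…
  H = 60 × 5.1160… = 306.964…° → H = 307.0°
= HSL(307.0°, 82.4%, 26.7%)


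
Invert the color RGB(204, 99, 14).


Invert: (255-R, 255-G, 255-B)
R: 255-204 = 51
G: 255-99 = 156
B: 255-14 = 241
= RGB(51, 156, 241)


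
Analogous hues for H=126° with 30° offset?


Base hue: 126°
Left analog: (126 - 30) mod 360 = 96°
Right analog: (126 + 30) mod 360 = 156°
Analogous hues = 96° and 156°


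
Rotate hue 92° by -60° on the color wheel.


New hue = (H + rotation) mod 360
New hue = (92 -60) mod 360
= 32 mod 360
= 32°


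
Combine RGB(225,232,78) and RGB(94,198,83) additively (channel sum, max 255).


Additive: each channel = min(255, C₁+C₂)
R: 225+94 = 319 → 255
G: 232+198 = 430 → 255
B: 78+83 = 161 → 161
= RGB(255, 255, 161)


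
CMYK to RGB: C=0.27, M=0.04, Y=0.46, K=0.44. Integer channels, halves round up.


R = 255 × (1-C) × (1-K) = 255 × 0.73 × 0.56 = 104.244 → 104
G = 255 × (1-M) × (1-K) = 255 × 0.96 × 0.56 = 137.088 → 137
B = 255 × (1-Y) × (1-K) = 255 × 0.54 × 0.56 = 77.112 → 77
= RGB(104, 137, 77)


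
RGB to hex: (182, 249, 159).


R = 182 → B6 (hex)
G = 249 → F9 (hex)
B = 159 → 9F (hex)
Hex = #B6F99F


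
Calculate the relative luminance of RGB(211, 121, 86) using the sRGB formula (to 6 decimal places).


Linearize each channel (sRGB transfer function): c = v/255; c_lin = c/12.92 if c ≤ 0.04045, else ((c+0.055)/1.055)^2.4
  R: 211/255 ≈ 0.827451 > 0.04045 → ((0.827451+0.055)/1.055)^2.4 ≈ 0.651406
  G: 121/255 ≈ 0.474510 > 0.04045 → ((0.474510+0.055)/1.055)^2.4 ≈ 0.191202
  B: 86/255 ≈ 0.337255 > 0.04045 → ((0.337255+0.055)/1.055)^2.4 ≈ 0.093059
R_lin = 0.651406, G_lin = 0.191202, B_lin = 0.093059
L = 0.2126×R + 0.7152×G + 0.0722×B
L = 0.2126×0.651406 + 0.7152×0.191202 + 0.0722×0.093059
L ≈ 0.281955


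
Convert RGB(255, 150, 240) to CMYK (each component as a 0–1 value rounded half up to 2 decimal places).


R'=255/255≈1.0000, G'=150/255≈0.5882, B'=240/255≈0.9412
K = 1 - max(R',G',B') = 1 - 255/255 = 0/255 = 0 → 0.00
(1-R'-K)/(1-K) simplifies to (max-R)/max with max = 255:
C = (255-255)/255 = 0/255 = 0 → 0.00
M = (255-150)/255 = 105/255 = 0.41176… → 0.41
Y = (255-240)/255 = 15/255 = 0.05882… → 0.06
= CMYK(0.00, 0.41, 0.06, 0.00)
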